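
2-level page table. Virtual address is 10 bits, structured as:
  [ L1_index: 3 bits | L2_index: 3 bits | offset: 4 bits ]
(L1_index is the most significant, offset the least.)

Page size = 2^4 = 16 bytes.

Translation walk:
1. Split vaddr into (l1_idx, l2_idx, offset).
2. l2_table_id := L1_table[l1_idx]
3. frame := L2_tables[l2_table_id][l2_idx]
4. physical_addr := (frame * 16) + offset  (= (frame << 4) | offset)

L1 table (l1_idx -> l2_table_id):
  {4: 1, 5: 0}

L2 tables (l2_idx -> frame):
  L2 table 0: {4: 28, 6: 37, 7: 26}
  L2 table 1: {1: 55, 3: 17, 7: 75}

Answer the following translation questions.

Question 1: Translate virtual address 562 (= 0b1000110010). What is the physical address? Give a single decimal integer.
vaddr = 562 = 0b1000110010
Split: l1_idx=4, l2_idx=3, offset=2
L1[4] = 1
L2[1][3] = 17
paddr = 17 * 16 + 2 = 274

Answer: 274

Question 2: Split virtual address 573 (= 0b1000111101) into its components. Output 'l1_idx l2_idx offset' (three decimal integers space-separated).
Answer: 4 3 13

Derivation:
vaddr = 573 = 0b1000111101
  top 3 bits -> l1_idx = 4
  next 3 bits -> l2_idx = 3
  bottom 4 bits -> offset = 13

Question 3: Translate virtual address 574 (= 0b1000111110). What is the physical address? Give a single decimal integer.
vaddr = 574 = 0b1000111110
Split: l1_idx=4, l2_idx=3, offset=14
L1[4] = 1
L2[1][3] = 17
paddr = 17 * 16 + 14 = 286

Answer: 286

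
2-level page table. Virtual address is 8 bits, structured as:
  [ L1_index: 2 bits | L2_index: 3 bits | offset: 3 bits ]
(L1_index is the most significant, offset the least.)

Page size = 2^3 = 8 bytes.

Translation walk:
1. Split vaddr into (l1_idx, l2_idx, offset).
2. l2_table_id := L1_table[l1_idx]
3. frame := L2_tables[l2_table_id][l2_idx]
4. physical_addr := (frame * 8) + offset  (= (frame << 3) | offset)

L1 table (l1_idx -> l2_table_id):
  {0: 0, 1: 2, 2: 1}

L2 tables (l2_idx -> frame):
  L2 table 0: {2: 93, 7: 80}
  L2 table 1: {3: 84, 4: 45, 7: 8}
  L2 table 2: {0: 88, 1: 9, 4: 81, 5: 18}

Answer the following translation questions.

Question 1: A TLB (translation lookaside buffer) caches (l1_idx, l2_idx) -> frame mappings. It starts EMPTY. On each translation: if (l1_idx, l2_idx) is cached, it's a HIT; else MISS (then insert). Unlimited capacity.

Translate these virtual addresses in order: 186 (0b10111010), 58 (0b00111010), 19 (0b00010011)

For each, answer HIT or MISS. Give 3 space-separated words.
Answer: MISS MISS MISS

Derivation:
vaddr=186: (2,7) not in TLB -> MISS, insert
vaddr=58: (0,7) not in TLB -> MISS, insert
vaddr=19: (0,2) not in TLB -> MISS, insert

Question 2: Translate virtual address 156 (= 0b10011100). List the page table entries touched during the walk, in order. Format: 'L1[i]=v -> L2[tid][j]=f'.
Answer: L1[2]=1 -> L2[1][3]=84

Derivation:
vaddr = 156 = 0b10011100
Split: l1_idx=2, l2_idx=3, offset=4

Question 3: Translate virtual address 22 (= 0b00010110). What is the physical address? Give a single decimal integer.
vaddr = 22 = 0b00010110
Split: l1_idx=0, l2_idx=2, offset=6
L1[0] = 0
L2[0][2] = 93
paddr = 93 * 8 + 6 = 750

Answer: 750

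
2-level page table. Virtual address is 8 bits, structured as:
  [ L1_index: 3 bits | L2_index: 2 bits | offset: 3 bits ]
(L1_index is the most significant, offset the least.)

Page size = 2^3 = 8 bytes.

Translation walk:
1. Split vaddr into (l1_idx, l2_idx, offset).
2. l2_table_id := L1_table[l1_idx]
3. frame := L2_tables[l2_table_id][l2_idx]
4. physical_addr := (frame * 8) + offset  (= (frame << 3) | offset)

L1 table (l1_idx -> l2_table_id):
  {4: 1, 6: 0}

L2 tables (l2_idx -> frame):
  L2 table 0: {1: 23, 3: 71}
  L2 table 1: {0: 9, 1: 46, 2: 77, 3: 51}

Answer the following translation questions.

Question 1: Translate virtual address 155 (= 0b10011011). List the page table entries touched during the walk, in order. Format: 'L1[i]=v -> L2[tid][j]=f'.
vaddr = 155 = 0b10011011
Split: l1_idx=4, l2_idx=3, offset=3

Answer: L1[4]=1 -> L2[1][3]=51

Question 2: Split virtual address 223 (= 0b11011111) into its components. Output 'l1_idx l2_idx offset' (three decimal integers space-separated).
vaddr = 223 = 0b11011111
  top 3 bits -> l1_idx = 6
  next 2 bits -> l2_idx = 3
  bottom 3 bits -> offset = 7

Answer: 6 3 7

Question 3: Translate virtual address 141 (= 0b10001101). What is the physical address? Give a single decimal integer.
Answer: 373

Derivation:
vaddr = 141 = 0b10001101
Split: l1_idx=4, l2_idx=1, offset=5
L1[4] = 1
L2[1][1] = 46
paddr = 46 * 8 + 5 = 373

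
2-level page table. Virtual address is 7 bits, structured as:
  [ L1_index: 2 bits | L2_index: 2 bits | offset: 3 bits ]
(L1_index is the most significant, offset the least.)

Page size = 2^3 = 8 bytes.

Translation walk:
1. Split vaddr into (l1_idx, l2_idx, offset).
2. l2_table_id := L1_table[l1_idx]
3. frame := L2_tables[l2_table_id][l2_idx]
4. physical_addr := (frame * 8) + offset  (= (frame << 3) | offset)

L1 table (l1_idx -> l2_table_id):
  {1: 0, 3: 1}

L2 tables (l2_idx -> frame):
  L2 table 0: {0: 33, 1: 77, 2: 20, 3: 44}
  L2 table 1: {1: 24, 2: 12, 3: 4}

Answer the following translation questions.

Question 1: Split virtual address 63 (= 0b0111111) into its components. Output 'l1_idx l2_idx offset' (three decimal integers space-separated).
vaddr = 63 = 0b0111111
  top 2 bits -> l1_idx = 1
  next 2 bits -> l2_idx = 3
  bottom 3 bits -> offset = 7

Answer: 1 3 7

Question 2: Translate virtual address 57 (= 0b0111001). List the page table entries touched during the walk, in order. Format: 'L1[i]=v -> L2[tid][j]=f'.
vaddr = 57 = 0b0111001
Split: l1_idx=1, l2_idx=3, offset=1

Answer: L1[1]=0 -> L2[0][3]=44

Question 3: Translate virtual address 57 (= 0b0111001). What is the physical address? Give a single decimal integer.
Answer: 353

Derivation:
vaddr = 57 = 0b0111001
Split: l1_idx=1, l2_idx=3, offset=1
L1[1] = 0
L2[0][3] = 44
paddr = 44 * 8 + 1 = 353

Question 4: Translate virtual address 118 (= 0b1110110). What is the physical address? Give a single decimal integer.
vaddr = 118 = 0b1110110
Split: l1_idx=3, l2_idx=2, offset=6
L1[3] = 1
L2[1][2] = 12
paddr = 12 * 8 + 6 = 102

Answer: 102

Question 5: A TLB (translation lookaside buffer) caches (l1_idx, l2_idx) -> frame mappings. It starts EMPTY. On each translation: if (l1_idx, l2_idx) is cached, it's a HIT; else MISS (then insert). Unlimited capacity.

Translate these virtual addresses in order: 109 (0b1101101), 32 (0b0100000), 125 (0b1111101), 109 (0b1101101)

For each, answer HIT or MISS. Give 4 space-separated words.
vaddr=109: (3,1) not in TLB -> MISS, insert
vaddr=32: (1,0) not in TLB -> MISS, insert
vaddr=125: (3,3) not in TLB -> MISS, insert
vaddr=109: (3,1) in TLB -> HIT

Answer: MISS MISS MISS HIT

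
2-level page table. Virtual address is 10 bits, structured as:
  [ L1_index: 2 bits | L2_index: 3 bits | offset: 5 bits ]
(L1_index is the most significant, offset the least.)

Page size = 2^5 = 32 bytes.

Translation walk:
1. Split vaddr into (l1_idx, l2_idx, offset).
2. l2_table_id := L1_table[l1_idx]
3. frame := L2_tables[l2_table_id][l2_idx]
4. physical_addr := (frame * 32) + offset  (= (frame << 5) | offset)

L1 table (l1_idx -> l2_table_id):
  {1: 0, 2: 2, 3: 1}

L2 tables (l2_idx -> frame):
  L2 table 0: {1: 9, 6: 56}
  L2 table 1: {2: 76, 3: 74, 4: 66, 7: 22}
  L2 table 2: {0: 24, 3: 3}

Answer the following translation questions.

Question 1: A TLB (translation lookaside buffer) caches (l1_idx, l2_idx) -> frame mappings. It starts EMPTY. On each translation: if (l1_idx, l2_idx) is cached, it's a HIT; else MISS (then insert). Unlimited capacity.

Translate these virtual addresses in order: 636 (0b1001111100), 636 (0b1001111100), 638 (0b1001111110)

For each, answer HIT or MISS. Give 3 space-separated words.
Answer: MISS HIT HIT

Derivation:
vaddr=636: (2,3) not in TLB -> MISS, insert
vaddr=636: (2,3) in TLB -> HIT
vaddr=638: (2,3) in TLB -> HIT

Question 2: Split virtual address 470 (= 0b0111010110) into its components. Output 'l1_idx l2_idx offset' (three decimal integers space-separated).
Answer: 1 6 22

Derivation:
vaddr = 470 = 0b0111010110
  top 2 bits -> l1_idx = 1
  next 3 bits -> l2_idx = 6
  bottom 5 bits -> offset = 22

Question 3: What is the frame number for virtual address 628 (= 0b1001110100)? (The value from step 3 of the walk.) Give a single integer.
Answer: 3

Derivation:
vaddr = 628: l1_idx=2, l2_idx=3
L1[2] = 2; L2[2][3] = 3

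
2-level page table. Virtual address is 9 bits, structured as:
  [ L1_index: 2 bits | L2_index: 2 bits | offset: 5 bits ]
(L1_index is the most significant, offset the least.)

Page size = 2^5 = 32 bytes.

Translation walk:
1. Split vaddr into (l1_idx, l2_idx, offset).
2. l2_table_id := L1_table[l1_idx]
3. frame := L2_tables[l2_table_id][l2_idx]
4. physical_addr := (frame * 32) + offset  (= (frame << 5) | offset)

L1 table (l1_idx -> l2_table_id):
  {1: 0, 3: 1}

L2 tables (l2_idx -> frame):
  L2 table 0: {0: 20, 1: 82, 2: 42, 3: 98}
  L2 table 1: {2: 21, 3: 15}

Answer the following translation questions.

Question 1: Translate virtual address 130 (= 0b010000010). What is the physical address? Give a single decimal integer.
vaddr = 130 = 0b010000010
Split: l1_idx=1, l2_idx=0, offset=2
L1[1] = 0
L2[0][0] = 20
paddr = 20 * 32 + 2 = 642

Answer: 642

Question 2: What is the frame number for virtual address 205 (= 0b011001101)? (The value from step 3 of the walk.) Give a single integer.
Answer: 42

Derivation:
vaddr = 205: l1_idx=1, l2_idx=2
L1[1] = 0; L2[0][2] = 42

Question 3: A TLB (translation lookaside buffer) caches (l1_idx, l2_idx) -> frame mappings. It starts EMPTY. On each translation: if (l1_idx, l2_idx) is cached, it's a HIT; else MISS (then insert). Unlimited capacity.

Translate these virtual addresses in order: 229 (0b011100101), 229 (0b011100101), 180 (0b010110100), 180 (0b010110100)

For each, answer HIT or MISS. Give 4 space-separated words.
Answer: MISS HIT MISS HIT

Derivation:
vaddr=229: (1,3) not in TLB -> MISS, insert
vaddr=229: (1,3) in TLB -> HIT
vaddr=180: (1,1) not in TLB -> MISS, insert
vaddr=180: (1,1) in TLB -> HIT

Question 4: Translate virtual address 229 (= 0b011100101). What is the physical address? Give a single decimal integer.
vaddr = 229 = 0b011100101
Split: l1_idx=1, l2_idx=3, offset=5
L1[1] = 0
L2[0][3] = 98
paddr = 98 * 32 + 5 = 3141

Answer: 3141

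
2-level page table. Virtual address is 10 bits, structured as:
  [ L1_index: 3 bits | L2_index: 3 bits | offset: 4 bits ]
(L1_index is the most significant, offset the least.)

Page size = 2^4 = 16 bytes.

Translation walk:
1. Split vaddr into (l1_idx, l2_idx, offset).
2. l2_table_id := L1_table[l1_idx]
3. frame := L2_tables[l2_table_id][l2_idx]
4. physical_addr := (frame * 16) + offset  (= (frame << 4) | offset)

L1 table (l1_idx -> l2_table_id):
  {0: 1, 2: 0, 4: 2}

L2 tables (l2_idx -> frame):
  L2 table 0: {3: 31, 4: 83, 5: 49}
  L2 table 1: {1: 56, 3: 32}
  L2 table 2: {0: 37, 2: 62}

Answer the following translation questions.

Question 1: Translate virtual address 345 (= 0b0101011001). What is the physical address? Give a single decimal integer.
Answer: 793

Derivation:
vaddr = 345 = 0b0101011001
Split: l1_idx=2, l2_idx=5, offset=9
L1[2] = 0
L2[0][5] = 49
paddr = 49 * 16 + 9 = 793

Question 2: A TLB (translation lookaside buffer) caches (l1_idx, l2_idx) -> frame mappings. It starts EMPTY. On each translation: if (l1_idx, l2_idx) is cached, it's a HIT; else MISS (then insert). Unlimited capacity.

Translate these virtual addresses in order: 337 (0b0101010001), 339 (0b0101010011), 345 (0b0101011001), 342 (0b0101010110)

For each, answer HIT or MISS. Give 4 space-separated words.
vaddr=337: (2,5) not in TLB -> MISS, insert
vaddr=339: (2,5) in TLB -> HIT
vaddr=345: (2,5) in TLB -> HIT
vaddr=342: (2,5) in TLB -> HIT

Answer: MISS HIT HIT HIT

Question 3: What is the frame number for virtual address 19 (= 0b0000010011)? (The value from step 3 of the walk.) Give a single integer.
vaddr = 19: l1_idx=0, l2_idx=1
L1[0] = 1; L2[1][1] = 56

Answer: 56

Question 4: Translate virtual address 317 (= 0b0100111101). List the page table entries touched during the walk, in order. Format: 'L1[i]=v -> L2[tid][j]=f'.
Answer: L1[2]=0 -> L2[0][3]=31

Derivation:
vaddr = 317 = 0b0100111101
Split: l1_idx=2, l2_idx=3, offset=13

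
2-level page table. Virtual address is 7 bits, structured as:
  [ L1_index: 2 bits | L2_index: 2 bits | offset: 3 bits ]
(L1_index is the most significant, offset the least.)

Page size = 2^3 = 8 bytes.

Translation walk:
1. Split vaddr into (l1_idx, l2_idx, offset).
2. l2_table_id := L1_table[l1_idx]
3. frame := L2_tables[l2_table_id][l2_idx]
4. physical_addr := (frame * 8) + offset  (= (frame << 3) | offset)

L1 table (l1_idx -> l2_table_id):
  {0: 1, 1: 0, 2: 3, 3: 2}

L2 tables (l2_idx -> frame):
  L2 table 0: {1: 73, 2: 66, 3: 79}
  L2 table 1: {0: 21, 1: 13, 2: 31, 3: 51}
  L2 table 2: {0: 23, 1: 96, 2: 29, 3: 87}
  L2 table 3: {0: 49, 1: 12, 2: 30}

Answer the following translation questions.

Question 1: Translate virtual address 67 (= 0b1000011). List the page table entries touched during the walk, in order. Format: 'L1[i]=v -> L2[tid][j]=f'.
Answer: L1[2]=3 -> L2[3][0]=49

Derivation:
vaddr = 67 = 0b1000011
Split: l1_idx=2, l2_idx=0, offset=3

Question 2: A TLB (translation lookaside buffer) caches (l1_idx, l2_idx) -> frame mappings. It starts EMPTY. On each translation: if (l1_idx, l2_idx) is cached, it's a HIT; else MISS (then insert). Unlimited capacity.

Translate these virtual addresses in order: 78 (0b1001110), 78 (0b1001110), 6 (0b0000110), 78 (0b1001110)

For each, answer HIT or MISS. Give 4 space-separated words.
Answer: MISS HIT MISS HIT

Derivation:
vaddr=78: (2,1) not in TLB -> MISS, insert
vaddr=78: (2,1) in TLB -> HIT
vaddr=6: (0,0) not in TLB -> MISS, insert
vaddr=78: (2,1) in TLB -> HIT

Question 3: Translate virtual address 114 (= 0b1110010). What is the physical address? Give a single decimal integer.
Answer: 234

Derivation:
vaddr = 114 = 0b1110010
Split: l1_idx=3, l2_idx=2, offset=2
L1[3] = 2
L2[2][2] = 29
paddr = 29 * 8 + 2 = 234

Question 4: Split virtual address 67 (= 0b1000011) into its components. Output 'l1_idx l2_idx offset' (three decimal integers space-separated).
vaddr = 67 = 0b1000011
  top 2 bits -> l1_idx = 2
  next 2 bits -> l2_idx = 0
  bottom 3 bits -> offset = 3

Answer: 2 0 3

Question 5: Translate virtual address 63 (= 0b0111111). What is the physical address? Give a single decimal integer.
Answer: 639

Derivation:
vaddr = 63 = 0b0111111
Split: l1_idx=1, l2_idx=3, offset=7
L1[1] = 0
L2[0][3] = 79
paddr = 79 * 8 + 7 = 639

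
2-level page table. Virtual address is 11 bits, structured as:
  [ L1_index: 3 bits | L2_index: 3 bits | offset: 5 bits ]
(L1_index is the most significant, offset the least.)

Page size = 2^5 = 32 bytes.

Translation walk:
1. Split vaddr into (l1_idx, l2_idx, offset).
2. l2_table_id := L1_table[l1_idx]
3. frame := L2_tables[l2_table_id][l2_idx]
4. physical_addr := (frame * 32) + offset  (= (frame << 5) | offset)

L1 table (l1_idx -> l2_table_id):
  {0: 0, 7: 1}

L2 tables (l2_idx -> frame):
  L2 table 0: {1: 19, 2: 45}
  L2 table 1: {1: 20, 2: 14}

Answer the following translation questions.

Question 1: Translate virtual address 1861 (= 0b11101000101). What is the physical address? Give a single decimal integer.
vaddr = 1861 = 0b11101000101
Split: l1_idx=7, l2_idx=2, offset=5
L1[7] = 1
L2[1][2] = 14
paddr = 14 * 32 + 5 = 453

Answer: 453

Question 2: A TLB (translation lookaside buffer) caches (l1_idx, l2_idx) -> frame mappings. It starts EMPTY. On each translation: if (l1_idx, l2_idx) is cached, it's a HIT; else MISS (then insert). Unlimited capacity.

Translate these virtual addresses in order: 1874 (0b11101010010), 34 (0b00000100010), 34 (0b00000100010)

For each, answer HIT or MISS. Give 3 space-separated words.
Answer: MISS MISS HIT

Derivation:
vaddr=1874: (7,2) not in TLB -> MISS, insert
vaddr=34: (0,1) not in TLB -> MISS, insert
vaddr=34: (0,1) in TLB -> HIT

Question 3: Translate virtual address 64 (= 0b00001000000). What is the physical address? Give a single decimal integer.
vaddr = 64 = 0b00001000000
Split: l1_idx=0, l2_idx=2, offset=0
L1[0] = 0
L2[0][2] = 45
paddr = 45 * 32 + 0 = 1440

Answer: 1440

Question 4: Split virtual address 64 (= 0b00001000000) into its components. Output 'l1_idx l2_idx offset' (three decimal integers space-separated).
vaddr = 64 = 0b00001000000
  top 3 bits -> l1_idx = 0
  next 3 bits -> l2_idx = 2
  bottom 5 bits -> offset = 0

Answer: 0 2 0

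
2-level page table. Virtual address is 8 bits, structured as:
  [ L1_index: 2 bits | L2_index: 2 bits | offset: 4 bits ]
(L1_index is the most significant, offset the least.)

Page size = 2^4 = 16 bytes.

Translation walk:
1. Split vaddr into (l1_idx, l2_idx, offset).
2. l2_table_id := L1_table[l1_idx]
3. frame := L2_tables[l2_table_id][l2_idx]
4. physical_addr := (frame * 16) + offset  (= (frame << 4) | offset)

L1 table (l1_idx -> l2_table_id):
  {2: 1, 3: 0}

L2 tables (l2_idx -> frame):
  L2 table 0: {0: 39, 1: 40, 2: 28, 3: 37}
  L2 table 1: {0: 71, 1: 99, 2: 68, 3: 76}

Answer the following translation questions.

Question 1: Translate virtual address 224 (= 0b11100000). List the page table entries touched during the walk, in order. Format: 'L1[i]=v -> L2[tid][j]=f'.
Answer: L1[3]=0 -> L2[0][2]=28

Derivation:
vaddr = 224 = 0b11100000
Split: l1_idx=3, l2_idx=2, offset=0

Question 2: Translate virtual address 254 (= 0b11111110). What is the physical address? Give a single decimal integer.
vaddr = 254 = 0b11111110
Split: l1_idx=3, l2_idx=3, offset=14
L1[3] = 0
L2[0][3] = 37
paddr = 37 * 16 + 14 = 606

Answer: 606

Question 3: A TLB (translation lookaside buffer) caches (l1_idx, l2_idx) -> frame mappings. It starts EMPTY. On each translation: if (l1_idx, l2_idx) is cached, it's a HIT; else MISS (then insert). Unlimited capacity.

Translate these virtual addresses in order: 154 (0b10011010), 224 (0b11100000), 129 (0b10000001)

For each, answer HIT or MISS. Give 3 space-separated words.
Answer: MISS MISS MISS

Derivation:
vaddr=154: (2,1) not in TLB -> MISS, insert
vaddr=224: (3,2) not in TLB -> MISS, insert
vaddr=129: (2,0) not in TLB -> MISS, insert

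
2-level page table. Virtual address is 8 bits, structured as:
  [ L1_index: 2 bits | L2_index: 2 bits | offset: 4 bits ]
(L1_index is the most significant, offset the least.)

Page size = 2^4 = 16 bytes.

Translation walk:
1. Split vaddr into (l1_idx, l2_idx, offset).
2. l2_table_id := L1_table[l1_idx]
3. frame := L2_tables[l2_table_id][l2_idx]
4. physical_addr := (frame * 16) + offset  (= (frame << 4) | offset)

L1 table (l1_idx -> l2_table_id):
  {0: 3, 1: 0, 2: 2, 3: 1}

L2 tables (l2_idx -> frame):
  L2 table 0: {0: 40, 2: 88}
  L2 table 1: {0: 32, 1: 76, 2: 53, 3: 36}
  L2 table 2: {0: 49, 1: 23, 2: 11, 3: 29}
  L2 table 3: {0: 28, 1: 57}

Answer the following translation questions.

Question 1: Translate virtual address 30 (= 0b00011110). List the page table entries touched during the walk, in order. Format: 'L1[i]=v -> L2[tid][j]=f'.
Answer: L1[0]=3 -> L2[3][1]=57

Derivation:
vaddr = 30 = 0b00011110
Split: l1_idx=0, l2_idx=1, offset=14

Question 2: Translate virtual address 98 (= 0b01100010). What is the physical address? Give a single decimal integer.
Answer: 1410

Derivation:
vaddr = 98 = 0b01100010
Split: l1_idx=1, l2_idx=2, offset=2
L1[1] = 0
L2[0][2] = 88
paddr = 88 * 16 + 2 = 1410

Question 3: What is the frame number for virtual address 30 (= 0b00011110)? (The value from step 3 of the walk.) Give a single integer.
Answer: 57

Derivation:
vaddr = 30: l1_idx=0, l2_idx=1
L1[0] = 3; L2[3][1] = 57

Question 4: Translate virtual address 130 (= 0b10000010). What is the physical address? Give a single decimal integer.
Answer: 786

Derivation:
vaddr = 130 = 0b10000010
Split: l1_idx=2, l2_idx=0, offset=2
L1[2] = 2
L2[2][0] = 49
paddr = 49 * 16 + 2 = 786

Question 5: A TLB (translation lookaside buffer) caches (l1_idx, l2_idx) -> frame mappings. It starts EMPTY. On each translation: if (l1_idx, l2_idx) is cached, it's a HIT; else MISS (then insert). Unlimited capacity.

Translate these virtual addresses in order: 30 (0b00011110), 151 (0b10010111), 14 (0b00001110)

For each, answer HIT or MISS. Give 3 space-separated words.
vaddr=30: (0,1) not in TLB -> MISS, insert
vaddr=151: (2,1) not in TLB -> MISS, insert
vaddr=14: (0,0) not in TLB -> MISS, insert

Answer: MISS MISS MISS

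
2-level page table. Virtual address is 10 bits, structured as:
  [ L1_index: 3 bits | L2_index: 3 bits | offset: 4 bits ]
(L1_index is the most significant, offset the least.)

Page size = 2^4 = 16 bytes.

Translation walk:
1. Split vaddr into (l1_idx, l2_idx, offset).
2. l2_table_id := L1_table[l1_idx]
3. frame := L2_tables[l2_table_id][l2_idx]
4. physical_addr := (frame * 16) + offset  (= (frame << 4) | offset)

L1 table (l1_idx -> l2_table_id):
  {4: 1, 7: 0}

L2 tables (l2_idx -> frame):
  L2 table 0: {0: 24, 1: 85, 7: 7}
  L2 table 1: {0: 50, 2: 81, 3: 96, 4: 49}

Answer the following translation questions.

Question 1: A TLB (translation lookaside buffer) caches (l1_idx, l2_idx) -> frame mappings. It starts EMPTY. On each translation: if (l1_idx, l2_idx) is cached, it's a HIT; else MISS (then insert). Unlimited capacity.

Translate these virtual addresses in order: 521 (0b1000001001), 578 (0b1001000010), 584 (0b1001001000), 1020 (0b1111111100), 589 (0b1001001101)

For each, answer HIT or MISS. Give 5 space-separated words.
vaddr=521: (4,0) not in TLB -> MISS, insert
vaddr=578: (4,4) not in TLB -> MISS, insert
vaddr=584: (4,4) in TLB -> HIT
vaddr=1020: (7,7) not in TLB -> MISS, insert
vaddr=589: (4,4) in TLB -> HIT

Answer: MISS MISS HIT MISS HIT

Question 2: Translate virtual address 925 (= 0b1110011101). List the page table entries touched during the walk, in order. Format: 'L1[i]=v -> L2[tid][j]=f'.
Answer: L1[7]=0 -> L2[0][1]=85

Derivation:
vaddr = 925 = 0b1110011101
Split: l1_idx=7, l2_idx=1, offset=13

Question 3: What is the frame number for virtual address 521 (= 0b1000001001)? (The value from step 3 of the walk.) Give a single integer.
Answer: 50

Derivation:
vaddr = 521: l1_idx=4, l2_idx=0
L1[4] = 1; L2[1][0] = 50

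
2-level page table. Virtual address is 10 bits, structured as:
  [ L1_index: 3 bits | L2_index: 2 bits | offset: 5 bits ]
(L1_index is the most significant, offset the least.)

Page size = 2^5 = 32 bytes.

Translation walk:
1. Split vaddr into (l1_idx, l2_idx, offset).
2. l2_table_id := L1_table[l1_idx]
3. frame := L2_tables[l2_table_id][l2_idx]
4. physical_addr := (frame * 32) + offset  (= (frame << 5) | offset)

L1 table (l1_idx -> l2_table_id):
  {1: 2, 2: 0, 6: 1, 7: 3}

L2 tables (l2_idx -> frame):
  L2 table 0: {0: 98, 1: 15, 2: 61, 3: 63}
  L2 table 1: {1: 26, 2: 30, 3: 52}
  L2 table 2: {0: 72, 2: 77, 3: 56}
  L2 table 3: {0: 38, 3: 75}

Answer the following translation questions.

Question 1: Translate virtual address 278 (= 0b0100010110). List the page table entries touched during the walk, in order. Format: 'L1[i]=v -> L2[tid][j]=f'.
Answer: L1[2]=0 -> L2[0][0]=98

Derivation:
vaddr = 278 = 0b0100010110
Split: l1_idx=2, l2_idx=0, offset=22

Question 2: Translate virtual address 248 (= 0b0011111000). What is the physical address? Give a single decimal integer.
vaddr = 248 = 0b0011111000
Split: l1_idx=1, l2_idx=3, offset=24
L1[1] = 2
L2[2][3] = 56
paddr = 56 * 32 + 24 = 1816

Answer: 1816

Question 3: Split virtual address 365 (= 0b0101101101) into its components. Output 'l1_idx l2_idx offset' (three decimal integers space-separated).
vaddr = 365 = 0b0101101101
  top 3 bits -> l1_idx = 2
  next 2 bits -> l2_idx = 3
  bottom 5 bits -> offset = 13

Answer: 2 3 13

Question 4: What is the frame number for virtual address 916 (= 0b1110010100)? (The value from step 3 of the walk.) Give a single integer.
Answer: 38

Derivation:
vaddr = 916: l1_idx=7, l2_idx=0
L1[7] = 3; L2[3][0] = 38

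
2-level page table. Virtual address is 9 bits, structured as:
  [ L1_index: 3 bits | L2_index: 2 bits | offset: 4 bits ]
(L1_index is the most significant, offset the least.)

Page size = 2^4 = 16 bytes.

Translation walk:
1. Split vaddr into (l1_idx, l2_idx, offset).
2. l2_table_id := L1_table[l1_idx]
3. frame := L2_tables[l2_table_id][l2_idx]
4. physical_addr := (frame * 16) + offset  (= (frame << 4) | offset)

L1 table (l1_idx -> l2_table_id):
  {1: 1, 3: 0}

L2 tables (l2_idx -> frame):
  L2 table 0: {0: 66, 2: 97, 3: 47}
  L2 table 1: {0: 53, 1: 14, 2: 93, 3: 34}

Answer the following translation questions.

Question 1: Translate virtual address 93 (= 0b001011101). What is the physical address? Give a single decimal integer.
vaddr = 93 = 0b001011101
Split: l1_idx=1, l2_idx=1, offset=13
L1[1] = 1
L2[1][1] = 14
paddr = 14 * 16 + 13 = 237

Answer: 237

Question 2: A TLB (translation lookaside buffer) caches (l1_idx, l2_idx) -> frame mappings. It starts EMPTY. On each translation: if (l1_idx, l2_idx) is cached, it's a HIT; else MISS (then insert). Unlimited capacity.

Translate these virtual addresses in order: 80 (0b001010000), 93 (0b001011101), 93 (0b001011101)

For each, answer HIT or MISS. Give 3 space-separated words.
vaddr=80: (1,1) not in TLB -> MISS, insert
vaddr=93: (1,1) in TLB -> HIT
vaddr=93: (1,1) in TLB -> HIT

Answer: MISS HIT HIT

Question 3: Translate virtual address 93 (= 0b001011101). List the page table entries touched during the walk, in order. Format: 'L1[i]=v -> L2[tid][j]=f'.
vaddr = 93 = 0b001011101
Split: l1_idx=1, l2_idx=1, offset=13

Answer: L1[1]=1 -> L2[1][1]=14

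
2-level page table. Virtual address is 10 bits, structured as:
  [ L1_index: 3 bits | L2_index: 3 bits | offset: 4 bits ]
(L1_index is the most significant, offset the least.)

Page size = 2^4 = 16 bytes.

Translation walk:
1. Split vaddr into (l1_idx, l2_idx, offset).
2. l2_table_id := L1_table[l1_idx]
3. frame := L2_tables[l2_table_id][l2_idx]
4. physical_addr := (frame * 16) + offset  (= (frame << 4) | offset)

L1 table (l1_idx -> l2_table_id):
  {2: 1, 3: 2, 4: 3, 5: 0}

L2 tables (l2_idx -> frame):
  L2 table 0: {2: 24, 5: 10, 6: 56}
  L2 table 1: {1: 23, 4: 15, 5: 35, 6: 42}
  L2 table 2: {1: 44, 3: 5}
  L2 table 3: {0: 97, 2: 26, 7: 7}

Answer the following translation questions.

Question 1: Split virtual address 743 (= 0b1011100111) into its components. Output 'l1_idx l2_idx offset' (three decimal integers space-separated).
Answer: 5 6 7

Derivation:
vaddr = 743 = 0b1011100111
  top 3 bits -> l1_idx = 5
  next 3 bits -> l2_idx = 6
  bottom 4 bits -> offset = 7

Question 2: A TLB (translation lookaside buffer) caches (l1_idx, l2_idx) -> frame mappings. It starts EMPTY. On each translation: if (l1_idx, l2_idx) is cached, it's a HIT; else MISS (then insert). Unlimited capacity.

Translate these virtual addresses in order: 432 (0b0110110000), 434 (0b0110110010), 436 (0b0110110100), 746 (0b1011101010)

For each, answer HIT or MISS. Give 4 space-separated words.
vaddr=432: (3,3) not in TLB -> MISS, insert
vaddr=434: (3,3) in TLB -> HIT
vaddr=436: (3,3) in TLB -> HIT
vaddr=746: (5,6) not in TLB -> MISS, insert

Answer: MISS HIT HIT MISS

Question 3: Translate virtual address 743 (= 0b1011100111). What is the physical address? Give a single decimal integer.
vaddr = 743 = 0b1011100111
Split: l1_idx=5, l2_idx=6, offset=7
L1[5] = 0
L2[0][6] = 56
paddr = 56 * 16 + 7 = 903

Answer: 903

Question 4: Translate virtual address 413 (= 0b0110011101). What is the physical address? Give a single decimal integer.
Answer: 717

Derivation:
vaddr = 413 = 0b0110011101
Split: l1_idx=3, l2_idx=1, offset=13
L1[3] = 2
L2[2][1] = 44
paddr = 44 * 16 + 13 = 717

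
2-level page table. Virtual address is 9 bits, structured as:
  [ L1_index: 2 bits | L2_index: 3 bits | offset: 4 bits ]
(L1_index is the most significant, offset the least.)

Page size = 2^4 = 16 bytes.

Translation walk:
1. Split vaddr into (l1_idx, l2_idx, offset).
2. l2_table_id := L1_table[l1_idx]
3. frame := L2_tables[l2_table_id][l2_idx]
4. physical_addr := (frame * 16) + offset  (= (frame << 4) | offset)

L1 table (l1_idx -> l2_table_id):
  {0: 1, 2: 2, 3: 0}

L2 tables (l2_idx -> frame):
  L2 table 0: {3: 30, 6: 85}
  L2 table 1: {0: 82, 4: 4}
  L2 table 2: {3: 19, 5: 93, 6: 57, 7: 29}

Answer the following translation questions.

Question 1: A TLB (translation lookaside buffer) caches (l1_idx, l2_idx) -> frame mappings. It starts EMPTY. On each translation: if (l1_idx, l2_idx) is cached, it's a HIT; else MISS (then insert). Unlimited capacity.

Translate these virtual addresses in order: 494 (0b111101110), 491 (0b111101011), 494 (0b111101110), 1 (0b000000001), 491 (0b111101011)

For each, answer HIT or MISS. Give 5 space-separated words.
Answer: MISS HIT HIT MISS HIT

Derivation:
vaddr=494: (3,6) not in TLB -> MISS, insert
vaddr=491: (3,6) in TLB -> HIT
vaddr=494: (3,6) in TLB -> HIT
vaddr=1: (0,0) not in TLB -> MISS, insert
vaddr=491: (3,6) in TLB -> HIT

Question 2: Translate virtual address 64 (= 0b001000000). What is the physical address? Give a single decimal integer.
vaddr = 64 = 0b001000000
Split: l1_idx=0, l2_idx=4, offset=0
L1[0] = 1
L2[1][4] = 4
paddr = 4 * 16 + 0 = 64

Answer: 64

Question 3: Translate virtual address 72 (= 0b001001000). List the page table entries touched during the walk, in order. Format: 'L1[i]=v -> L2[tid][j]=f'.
vaddr = 72 = 0b001001000
Split: l1_idx=0, l2_idx=4, offset=8

Answer: L1[0]=1 -> L2[1][4]=4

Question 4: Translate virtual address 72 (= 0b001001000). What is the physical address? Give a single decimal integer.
vaddr = 72 = 0b001001000
Split: l1_idx=0, l2_idx=4, offset=8
L1[0] = 1
L2[1][4] = 4
paddr = 4 * 16 + 8 = 72

Answer: 72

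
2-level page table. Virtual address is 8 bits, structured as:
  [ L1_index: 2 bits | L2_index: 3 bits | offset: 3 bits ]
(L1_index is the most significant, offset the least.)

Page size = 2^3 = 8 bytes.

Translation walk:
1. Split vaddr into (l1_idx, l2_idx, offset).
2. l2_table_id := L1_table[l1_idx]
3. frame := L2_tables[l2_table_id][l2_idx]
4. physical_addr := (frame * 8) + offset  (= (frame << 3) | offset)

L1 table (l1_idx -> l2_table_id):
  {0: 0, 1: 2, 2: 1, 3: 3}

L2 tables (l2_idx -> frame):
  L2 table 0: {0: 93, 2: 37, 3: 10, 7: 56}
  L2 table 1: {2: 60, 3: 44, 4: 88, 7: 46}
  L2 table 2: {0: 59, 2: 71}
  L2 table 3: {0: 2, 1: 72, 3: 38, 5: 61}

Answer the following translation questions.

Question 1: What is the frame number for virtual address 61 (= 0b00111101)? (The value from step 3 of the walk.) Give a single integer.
Answer: 56

Derivation:
vaddr = 61: l1_idx=0, l2_idx=7
L1[0] = 0; L2[0][7] = 56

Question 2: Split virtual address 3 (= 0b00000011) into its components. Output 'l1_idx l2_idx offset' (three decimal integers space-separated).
Answer: 0 0 3

Derivation:
vaddr = 3 = 0b00000011
  top 2 bits -> l1_idx = 0
  next 3 bits -> l2_idx = 0
  bottom 3 bits -> offset = 3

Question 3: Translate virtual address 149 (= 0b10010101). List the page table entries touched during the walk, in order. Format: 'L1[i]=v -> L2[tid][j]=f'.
vaddr = 149 = 0b10010101
Split: l1_idx=2, l2_idx=2, offset=5

Answer: L1[2]=1 -> L2[1][2]=60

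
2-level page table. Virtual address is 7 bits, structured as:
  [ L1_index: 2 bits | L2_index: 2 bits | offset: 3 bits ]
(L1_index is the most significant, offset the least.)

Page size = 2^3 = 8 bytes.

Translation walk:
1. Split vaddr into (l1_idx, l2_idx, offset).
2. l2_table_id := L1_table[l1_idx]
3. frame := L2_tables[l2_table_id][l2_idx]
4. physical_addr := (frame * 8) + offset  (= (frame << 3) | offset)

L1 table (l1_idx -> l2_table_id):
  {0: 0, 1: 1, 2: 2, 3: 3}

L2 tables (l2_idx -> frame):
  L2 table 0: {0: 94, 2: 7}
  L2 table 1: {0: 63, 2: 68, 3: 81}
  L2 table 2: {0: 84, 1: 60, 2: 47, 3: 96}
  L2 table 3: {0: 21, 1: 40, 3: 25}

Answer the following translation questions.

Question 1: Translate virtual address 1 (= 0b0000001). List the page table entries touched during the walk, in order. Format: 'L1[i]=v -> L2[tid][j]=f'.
vaddr = 1 = 0b0000001
Split: l1_idx=0, l2_idx=0, offset=1

Answer: L1[0]=0 -> L2[0][0]=94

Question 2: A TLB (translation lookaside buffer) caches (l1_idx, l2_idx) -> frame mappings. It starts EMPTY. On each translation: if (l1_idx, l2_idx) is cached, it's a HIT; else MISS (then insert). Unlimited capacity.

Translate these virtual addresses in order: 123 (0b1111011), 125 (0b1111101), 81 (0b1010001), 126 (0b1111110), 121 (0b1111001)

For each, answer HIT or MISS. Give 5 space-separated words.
Answer: MISS HIT MISS HIT HIT

Derivation:
vaddr=123: (3,3) not in TLB -> MISS, insert
vaddr=125: (3,3) in TLB -> HIT
vaddr=81: (2,2) not in TLB -> MISS, insert
vaddr=126: (3,3) in TLB -> HIT
vaddr=121: (3,3) in TLB -> HIT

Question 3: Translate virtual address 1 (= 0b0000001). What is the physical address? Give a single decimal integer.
vaddr = 1 = 0b0000001
Split: l1_idx=0, l2_idx=0, offset=1
L1[0] = 0
L2[0][0] = 94
paddr = 94 * 8 + 1 = 753

Answer: 753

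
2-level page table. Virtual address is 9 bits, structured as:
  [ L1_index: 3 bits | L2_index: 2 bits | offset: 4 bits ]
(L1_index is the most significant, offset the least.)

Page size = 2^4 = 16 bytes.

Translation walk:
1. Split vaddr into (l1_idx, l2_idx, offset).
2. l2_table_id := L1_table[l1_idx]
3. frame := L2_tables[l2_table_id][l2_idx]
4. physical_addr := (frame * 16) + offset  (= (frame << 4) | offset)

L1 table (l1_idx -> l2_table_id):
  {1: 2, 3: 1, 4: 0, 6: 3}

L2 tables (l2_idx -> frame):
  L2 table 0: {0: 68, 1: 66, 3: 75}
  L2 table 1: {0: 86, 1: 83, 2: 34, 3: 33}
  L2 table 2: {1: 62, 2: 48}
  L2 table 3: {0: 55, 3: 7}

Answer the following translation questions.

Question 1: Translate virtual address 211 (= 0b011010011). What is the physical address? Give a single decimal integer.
Answer: 1331

Derivation:
vaddr = 211 = 0b011010011
Split: l1_idx=3, l2_idx=1, offset=3
L1[3] = 1
L2[1][1] = 83
paddr = 83 * 16 + 3 = 1331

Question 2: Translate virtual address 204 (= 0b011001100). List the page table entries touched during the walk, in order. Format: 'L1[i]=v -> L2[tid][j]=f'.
vaddr = 204 = 0b011001100
Split: l1_idx=3, l2_idx=0, offset=12

Answer: L1[3]=1 -> L2[1][0]=86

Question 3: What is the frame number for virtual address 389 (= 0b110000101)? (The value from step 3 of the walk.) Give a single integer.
vaddr = 389: l1_idx=6, l2_idx=0
L1[6] = 3; L2[3][0] = 55

Answer: 55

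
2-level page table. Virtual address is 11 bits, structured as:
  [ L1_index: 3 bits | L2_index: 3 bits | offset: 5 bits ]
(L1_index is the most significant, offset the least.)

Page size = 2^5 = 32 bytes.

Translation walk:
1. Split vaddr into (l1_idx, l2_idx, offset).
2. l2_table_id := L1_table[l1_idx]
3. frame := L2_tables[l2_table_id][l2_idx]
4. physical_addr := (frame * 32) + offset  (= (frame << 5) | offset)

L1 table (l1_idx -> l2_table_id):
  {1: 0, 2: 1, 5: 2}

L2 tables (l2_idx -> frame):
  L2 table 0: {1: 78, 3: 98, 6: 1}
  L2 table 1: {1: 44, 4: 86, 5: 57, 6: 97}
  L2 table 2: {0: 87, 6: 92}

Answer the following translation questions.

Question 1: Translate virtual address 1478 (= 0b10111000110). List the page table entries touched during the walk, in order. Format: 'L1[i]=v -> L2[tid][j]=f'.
Answer: L1[5]=2 -> L2[2][6]=92

Derivation:
vaddr = 1478 = 0b10111000110
Split: l1_idx=5, l2_idx=6, offset=6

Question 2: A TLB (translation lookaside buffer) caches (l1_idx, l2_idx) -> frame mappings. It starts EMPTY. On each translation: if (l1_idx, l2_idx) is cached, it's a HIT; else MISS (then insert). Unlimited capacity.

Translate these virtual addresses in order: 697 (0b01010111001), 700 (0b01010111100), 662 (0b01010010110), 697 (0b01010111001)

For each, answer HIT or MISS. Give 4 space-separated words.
vaddr=697: (2,5) not in TLB -> MISS, insert
vaddr=700: (2,5) in TLB -> HIT
vaddr=662: (2,4) not in TLB -> MISS, insert
vaddr=697: (2,5) in TLB -> HIT

Answer: MISS HIT MISS HIT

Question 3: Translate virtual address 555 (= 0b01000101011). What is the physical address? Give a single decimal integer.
vaddr = 555 = 0b01000101011
Split: l1_idx=2, l2_idx=1, offset=11
L1[2] = 1
L2[1][1] = 44
paddr = 44 * 32 + 11 = 1419

Answer: 1419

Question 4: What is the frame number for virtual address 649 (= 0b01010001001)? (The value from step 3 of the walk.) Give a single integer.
vaddr = 649: l1_idx=2, l2_idx=4
L1[2] = 1; L2[1][4] = 86

Answer: 86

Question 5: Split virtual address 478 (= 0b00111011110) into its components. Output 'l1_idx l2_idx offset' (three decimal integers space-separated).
vaddr = 478 = 0b00111011110
  top 3 bits -> l1_idx = 1
  next 3 bits -> l2_idx = 6
  bottom 5 bits -> offset = 30

Answer: 1 6 30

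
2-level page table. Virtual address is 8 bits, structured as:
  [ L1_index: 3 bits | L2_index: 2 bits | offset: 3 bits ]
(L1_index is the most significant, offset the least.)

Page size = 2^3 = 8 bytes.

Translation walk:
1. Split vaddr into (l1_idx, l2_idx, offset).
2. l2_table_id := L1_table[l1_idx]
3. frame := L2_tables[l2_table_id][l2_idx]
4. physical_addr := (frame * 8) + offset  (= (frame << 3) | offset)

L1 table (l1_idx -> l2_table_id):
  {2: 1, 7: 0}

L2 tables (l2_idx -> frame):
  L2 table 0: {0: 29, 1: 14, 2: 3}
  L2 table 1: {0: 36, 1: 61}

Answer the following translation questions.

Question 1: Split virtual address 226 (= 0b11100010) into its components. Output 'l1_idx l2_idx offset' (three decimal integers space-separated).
Answer: 7 0 2

Derivation:
vaddr = 226 = 0b11100010
  top 3 bits -> l1_idx = 7
  next 2 bits -> l2_idx = 0
  bottom 3 bits -> offset = 2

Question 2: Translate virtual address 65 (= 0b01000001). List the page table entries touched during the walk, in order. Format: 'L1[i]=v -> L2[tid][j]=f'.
Answer: L1[2]=1 -> L2[1][0]=36

Derivation:
vaddr = 65 = 0b01000001
Split: l1_idx=2, l2_idx=0, offset=1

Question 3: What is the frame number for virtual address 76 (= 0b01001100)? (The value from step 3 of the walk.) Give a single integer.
Answer: 61

Derivation:
vaddr = 76: l1_idx=2, l2_idx=1
L1[2] = 1; L2[1][1] = 61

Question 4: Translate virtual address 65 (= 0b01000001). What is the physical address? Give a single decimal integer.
vaddr = 65 = 0b01000001
Split: l1_idx=2, l2_idx=0, offset=1
L1[2] = 1
L2[1][0] = 36
paddr = 36 * 8 + 1 = 289

Answer: 289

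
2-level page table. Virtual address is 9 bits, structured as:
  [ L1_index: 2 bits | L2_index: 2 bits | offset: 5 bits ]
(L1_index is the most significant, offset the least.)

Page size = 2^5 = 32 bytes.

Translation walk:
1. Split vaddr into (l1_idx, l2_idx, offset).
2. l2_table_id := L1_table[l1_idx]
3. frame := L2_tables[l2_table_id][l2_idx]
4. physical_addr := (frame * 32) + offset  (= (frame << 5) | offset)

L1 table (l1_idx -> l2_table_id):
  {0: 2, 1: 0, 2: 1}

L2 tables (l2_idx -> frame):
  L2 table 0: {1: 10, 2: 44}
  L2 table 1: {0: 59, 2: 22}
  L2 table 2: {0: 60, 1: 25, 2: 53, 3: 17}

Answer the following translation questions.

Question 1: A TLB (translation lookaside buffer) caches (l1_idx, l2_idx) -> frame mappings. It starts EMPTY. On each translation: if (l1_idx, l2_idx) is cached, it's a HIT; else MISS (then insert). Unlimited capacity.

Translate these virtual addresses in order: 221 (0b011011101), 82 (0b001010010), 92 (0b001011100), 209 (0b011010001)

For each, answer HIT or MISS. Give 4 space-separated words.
Answer: MISS MISS HIT HIT

Derivation:
vaddr=221: (1,2) not in TLB -> MISS, insert
vaddr=82: (0,2) not in TLB -> MISS, insert
vaddr=92: (0,2) in TLB -> HIT
vaddr=209: (1,2) in TLB -> HIT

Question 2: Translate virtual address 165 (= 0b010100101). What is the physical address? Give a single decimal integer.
Answer: 325

Derivation:
vaddr = 165 = 0b010100101
Split: l1_idx=1, l2_idx=1, offset=5
L1[1] = 0
L2[0][1] = 10
paddr = 10 * 32 + 5 = 325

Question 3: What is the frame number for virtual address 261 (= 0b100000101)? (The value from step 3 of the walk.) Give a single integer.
Answer: 59

Derivation:
vaddr = 261: l1_idx=2, l2_idx=0
L1[2] = 1; L2[1][0] = 59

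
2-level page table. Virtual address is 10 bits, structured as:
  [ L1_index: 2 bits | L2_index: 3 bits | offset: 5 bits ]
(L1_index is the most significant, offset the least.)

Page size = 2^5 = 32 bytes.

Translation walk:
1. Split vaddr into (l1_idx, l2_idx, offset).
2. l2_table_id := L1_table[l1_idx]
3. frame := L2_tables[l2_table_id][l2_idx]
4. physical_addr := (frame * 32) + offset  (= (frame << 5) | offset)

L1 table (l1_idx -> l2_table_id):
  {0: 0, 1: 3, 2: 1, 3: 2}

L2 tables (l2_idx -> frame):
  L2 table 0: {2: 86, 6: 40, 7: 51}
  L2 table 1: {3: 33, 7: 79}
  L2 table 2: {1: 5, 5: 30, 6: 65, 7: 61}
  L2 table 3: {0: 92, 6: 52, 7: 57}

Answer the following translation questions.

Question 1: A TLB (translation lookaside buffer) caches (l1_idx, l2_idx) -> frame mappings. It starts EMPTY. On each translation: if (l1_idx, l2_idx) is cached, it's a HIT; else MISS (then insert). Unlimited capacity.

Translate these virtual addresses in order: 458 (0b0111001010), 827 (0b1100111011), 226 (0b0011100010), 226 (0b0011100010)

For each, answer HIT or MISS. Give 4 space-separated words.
Answer: MISS MISS MISS HIT

Derivation:
vaddr=458: (1,6) not in TLB -> MISS, insert
vaddr=827: (3,1) not in TLB -> MISS, insert
vaddr=226: (0,7) not in TLB -> MISS, insert
vaddr=226: (0,7) in TLB -> HIT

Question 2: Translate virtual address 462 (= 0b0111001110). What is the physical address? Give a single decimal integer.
Answer: 1678

Derivation:
vaddr = 462 = 0b0111001110
Split: l1_idx=1, l2_idx=6, offset=14
L1[1] = 3
L2[3][6] = 52
paddr = 52 * 32 + 14 = 1678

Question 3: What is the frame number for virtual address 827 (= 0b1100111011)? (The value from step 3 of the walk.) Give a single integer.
Answer: 5

Derivation:
vaddr = 827: l1_idx=3, l2_idx=1
L1[3] = 2; L2[2][1] = 5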